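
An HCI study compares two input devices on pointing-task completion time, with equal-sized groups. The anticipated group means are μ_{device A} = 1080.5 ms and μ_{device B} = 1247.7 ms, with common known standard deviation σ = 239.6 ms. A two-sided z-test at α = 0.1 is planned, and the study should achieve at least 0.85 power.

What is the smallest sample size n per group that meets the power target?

Standardized effect: d = |μ_{device A} − μ_{device B}| / σ = |1080.5 − 1247.7| / 239.6 = 0.6978
For power 0.85 need Φ(δ − z_{0.05}) = 0.85, so δ = z_{0.05} + z_{0.15} = 1.645 + 1.036 = 2.681.
(For δ > 0 the lower-tail rejection region contributes negligibly to power, so the one-term inversion is standard.)
δ = d·√(n/2) ⇒ n = 2(δ/d)² = 2 × (2.681 / 0.6978)² = 29.53.
Rounding up, n = 30 per group.

n = 30 per group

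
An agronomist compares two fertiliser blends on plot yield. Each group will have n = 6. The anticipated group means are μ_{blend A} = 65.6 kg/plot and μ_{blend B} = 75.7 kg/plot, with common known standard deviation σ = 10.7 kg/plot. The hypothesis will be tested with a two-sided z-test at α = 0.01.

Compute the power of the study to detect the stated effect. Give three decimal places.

Power ≈ 0.173

Standardized effect: d = |μ_{blend A} − μ_{blend B}| / σ = |65.6 − 75.7| / 10.7 = 0.9439
Noncentrality parameter: δ = d·√(n/2) = 0.9439 × √(6/2) = 1.6349
Critical value for a two-sided test at α = 0.01: z_{α/2} = 2.576.
Power = Φ(δ − 2.576) + Φ(−δ − 2.576) = Φ(-0.941) + Φ(-4.211) = 0.1734 + 0.0000 = 0.1734.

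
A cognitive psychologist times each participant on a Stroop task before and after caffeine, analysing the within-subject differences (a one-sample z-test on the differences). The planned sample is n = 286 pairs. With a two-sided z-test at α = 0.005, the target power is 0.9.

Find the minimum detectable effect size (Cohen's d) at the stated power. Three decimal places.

d ≈ 0.242

Need Φ(δ − 2.807) = 0.9, so δ = 2.807 + 1.282 = 4.089.
(The second rejection-region term Φ(−δ − z_{α/2}) is negligible and dropped.)
δ = d·√n ⇒ d = δ/√n = 4.089/√286 = 0.2418.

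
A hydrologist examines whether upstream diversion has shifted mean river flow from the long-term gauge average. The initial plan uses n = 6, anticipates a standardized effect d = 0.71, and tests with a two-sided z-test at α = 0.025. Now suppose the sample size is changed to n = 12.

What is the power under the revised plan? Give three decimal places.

Power ≈ 0.586

With n = 12: δ = d·√n = 0.71 × √12 = 2.4595. Critical value z_{0.0125} = 2.241.
Revised power = Φ(δ − 2.241) + Φ(−δ − 2.241) = Φ(0.218) + Φ(-4.701) = 0.5863 + 0.0000 = 0.5863.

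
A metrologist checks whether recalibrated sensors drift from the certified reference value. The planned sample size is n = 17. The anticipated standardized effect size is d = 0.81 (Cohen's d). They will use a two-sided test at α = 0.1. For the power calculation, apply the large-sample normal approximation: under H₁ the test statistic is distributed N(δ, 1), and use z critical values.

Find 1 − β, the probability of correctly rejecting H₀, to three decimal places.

Noncentrality parameter: δ = d·√n = 0.81 × √17 = 3.3397
Critical value for a two-sided test at α = 0.1: z_{α/2} = 1.645.
Power = Φ(δ − 1.645) + Φ(−δ − 1.645) = Φ(1.695) + Φ(-4.985) = 0.9549 + 0.0000 = 0.9549.

Power ≈ 0.955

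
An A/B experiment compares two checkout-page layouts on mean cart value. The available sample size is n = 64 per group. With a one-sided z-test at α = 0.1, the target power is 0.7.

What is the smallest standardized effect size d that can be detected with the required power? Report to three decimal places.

d ≈ 0.319

Need Φ(δ − 1.282) = 0.7, so δ = 1.282 + 0.524 = 1.806.
δ = d·√(n/2) ⇒ d = δ/√(n/2) = 1.806/√(64/2) = 0.3193.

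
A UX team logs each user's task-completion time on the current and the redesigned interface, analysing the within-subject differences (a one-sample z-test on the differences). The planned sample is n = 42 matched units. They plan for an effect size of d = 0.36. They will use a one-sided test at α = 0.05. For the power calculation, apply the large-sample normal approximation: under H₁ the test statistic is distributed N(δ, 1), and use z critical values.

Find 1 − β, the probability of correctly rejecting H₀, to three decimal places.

Power ≈ 0.754

Noncentrality parameter: δ = d·√n = 0.36 × √42 = 2.3331
Critical value for a one-sided test at α = 0.05: z_α = 1.645.
Power = P(Z > 1.645 − δ) = Φ(0.688) = 0.7543.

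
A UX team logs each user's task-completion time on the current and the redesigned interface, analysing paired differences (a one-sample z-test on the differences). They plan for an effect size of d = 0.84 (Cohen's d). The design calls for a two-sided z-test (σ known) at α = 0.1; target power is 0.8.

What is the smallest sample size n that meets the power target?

Set Φ(δ − 1.645) = 0.8; then δ − 1.645 = Φ⁻¹(0.8) = 0.842, giving δ = 2.486.
(For δ > 0 the lower-tail rejection region contributes negligibly to power, so the one-term inversion is standard.)
δ = d·√n ⇒ n = (δ/d)² = (2.486 / 0.84)² = 8.76.
Round up to the next whole unit.

n = 9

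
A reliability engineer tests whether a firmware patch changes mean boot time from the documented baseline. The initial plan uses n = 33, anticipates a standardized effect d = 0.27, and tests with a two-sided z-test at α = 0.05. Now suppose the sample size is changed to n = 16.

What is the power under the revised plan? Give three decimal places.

Power ≈ 0.191

With n = 16: δ = d·√n = 0.27 × √16 = 1.0800. Critical value z_{0.025} = 1.960.
Revised power = Φ(δ − 1.960) + Φ(−δ − 1.960) = Φ(-0.880) + Φ(-3.040) = 0.1894 + 0.0012 = 0.1906.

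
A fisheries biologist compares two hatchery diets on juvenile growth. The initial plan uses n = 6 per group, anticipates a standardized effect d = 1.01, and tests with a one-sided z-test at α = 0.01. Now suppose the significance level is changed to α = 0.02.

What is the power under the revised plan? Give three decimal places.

δ = d·√(n/2) = 1.01 × √(6/2) = 1.7494 (unchanged). New critical value: z_{0.02} = 2.054.
Revised power = Φ(δ − 2.054) = Φ(-0.304) = 0.3804.

Power ≈ 0.380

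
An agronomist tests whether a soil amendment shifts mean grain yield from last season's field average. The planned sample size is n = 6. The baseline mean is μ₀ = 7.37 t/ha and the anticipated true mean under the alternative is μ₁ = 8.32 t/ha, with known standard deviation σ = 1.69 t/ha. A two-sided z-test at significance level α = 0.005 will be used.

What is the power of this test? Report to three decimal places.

Power ≈ 0.076

Standardized effect: d = |μ₁ − μ₀| / σ = |8.32 − 7.37| / 1.69 = 0.5621
Noncentrality parameter: δ = d·√n = 0.5621 × √6 = 1.3769
Two-sided α = 0.005 → critical value z_{0.0025} = 2.807.
Power = Φ(δ − 2.807) + Φ(−δ − 2.807) = Φ(-1.430) + Φ(-4.184) = 0.0763 + 0.0000 = 0.0764.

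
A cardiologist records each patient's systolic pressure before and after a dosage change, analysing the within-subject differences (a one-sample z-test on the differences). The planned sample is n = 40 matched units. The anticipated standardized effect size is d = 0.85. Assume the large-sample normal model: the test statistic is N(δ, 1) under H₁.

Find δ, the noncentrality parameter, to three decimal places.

δ ≈ 5.376

δ = d·√n = 0.85 × √40 = 5.3759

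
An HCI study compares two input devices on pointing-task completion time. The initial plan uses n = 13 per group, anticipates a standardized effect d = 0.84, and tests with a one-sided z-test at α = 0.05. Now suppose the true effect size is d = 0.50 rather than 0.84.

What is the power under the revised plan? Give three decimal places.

With d = 0.50: δ = d·√(n/2) = 0.50 × √(13/2) = 1.2748. Critical value z_{0.05} = 1.645.
Revised power = Φ(δ − 1.645) = Φ(-0.370) = 0.3557.

Power ≈ 0.356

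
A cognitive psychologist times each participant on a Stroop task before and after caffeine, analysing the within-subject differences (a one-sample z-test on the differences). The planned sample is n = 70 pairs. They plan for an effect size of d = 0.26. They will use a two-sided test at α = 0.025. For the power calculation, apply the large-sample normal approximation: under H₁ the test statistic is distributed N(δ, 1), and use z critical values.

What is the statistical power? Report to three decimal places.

Power ≈ 0.474

Noncentrality parameter: δ = d·√n = 0.26 × √70 = 2.1753
Two-sided α = 0.025 → critical value z_{0.0125} = 2.241.
Power = Φ(δ − 2.241) + Φ(−δ − 2.241) = Φ(-0.066) + Φ(-4.417) = 0.4737 + 0.0000 = 0.4737.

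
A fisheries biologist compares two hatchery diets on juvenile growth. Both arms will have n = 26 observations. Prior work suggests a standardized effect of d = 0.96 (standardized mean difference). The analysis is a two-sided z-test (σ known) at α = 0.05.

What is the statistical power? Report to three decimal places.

Power ≈ 0.933

Noncentrality parameter: δ = d·√(n/2) = 0.96 × √(26/2) = 3.4613
Two-sided α = 0.05 → critical value z_{0.025} = 1.960.
Power = Φ(δ − 1.960) + Φ(−δ − 1.960) = Φ(1.501) + Φ(-5.421) = 0.9334 + 0.0000 = 0.9334.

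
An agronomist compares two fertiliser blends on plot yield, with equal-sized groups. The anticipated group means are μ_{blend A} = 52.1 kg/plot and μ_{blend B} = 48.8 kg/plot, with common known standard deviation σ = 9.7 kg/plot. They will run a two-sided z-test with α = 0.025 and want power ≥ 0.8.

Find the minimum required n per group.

n = 165 per group

Standardized effect: d = |μ_{blend A} − μ_{blend B}| / σ = |52.1 − 48.8| / 9.7 = 0.3402
For power 0.8 need Φ(δ − z_{0.0125}) = 0.8, so δ = z_{0.0125} + z_{0.20} = 2.241 + 0.842 = 3.083.
(For δ > 0 the lower-tail rejection region contributes negligibly to power, so the one-term inversion is standard.)
δ = d·√(n/2) ⇒ n = 2(δ/d)² = 2 × (3.083 / 0.3402)² = 164.25.
Round up to the next whole unit.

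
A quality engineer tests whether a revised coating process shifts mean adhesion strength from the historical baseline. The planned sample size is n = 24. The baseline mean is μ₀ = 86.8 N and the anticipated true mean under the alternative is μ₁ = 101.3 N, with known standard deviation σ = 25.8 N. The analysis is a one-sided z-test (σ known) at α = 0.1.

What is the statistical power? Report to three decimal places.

Standardized effect: d = |μ₁ − μ₀| / σ = |101.3 − 86.8| / 25.8 = 0.5620
Noncentrality parameter: δ = d·√n = 0.5620 × √24 = 2.7533
Critical value for a one-sided test at α = 0.1: z_α = 1.282.
Power = Φ(δ − 1.282) = Φ(1.472) = 0.9295.

Power ≈ 0.929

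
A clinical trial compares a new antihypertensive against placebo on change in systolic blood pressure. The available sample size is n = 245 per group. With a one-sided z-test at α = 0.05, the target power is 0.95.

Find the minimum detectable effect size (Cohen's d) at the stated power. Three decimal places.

Required noncentrality: δ = z_{0.05} + z_{0.05} = 1.645 + 1.645 = 3.290.
δ = d·√(n/2) ⇒ d = δ/√(n/2) = 3.290/√(245/2) = 0.2972.

d ≈ 0.297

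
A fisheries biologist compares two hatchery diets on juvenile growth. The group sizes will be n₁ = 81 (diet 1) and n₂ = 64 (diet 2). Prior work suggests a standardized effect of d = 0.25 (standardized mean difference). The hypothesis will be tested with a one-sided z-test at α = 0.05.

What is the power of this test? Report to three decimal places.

Noncentrality parameter: δ = d / √(1/n₁ + 1/n₂) = 0.25 / √(1/81 + 1/64) = 1.4948
One-sided α = 0.05 → critical value z_{0.05} = 1.645.
Power = P(Z > 1.645 − δ) = Φ(-0.150) = 0.4404.

Power ≈ 0.440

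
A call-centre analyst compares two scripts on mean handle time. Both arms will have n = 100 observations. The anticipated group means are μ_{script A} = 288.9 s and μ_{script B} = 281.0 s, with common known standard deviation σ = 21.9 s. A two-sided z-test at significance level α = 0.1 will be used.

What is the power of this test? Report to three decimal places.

Standardized effect: d = |μ_{script A} − μ_{script B}| / σ = |288.9 − 281.0| / 21.9 = 0.3607
Noncentrality parameter: δ = d·√(n/2) = 0.3607 × √(100/2) = 2.5508
Two-sided α = 0.1 → critical value z_{0.05} = 1.645.
Power = Φ(δ − 1.645) + Φ(−δ − 1.645) = Φ(0.906) + Φ(-4.196) = 0.8175 + 0.0000 = 0.8175.

Power ≈ 0.818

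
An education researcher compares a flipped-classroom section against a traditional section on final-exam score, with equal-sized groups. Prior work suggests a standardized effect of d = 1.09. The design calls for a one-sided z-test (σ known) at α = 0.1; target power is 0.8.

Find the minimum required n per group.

Set Φ(δ − 1.282) = 0.8; then δ − 1.282 = Φ⁻¹(0.8) = 0.842, giving δ = 2.123.
δ = d·√(n/2) ⇒ n = 2(δ/d)² = 2 × (2.123 / 1.09)² = 7.59.
Round up to the next whole unit.

n = 8 per group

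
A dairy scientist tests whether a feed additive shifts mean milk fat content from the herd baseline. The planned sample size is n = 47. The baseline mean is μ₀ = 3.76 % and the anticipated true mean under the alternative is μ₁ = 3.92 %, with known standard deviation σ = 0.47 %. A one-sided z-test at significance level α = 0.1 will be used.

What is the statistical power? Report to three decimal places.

Power ≈ 0.854

Standardized effect: d = |μ₁ − μ₀| / σ = |3.92 − 3.76| / 0.47 = 0.3404
Noncentrality parameter: λ = d·√n = 0.3404 × √47 = 2.3338
One-sided α = 0.1 → critical value z_{0.1} = 1.282.
Power = P(Z > 1.282 − λ) = Φ(1.052) = 0.8537.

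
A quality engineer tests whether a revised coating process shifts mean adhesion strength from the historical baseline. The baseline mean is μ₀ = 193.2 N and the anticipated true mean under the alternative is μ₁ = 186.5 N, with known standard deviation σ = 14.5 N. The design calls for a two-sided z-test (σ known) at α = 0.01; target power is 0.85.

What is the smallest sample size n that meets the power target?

n = 62

Standardized effect: d = |μ₁ − μ₀| / σ = |186.5 − 193.2| / 14.5 = 0.4621
Set Φ(δ − 2.576) = 0.85; then δ − 2.576 = Φ⁻¹(0.85) = 1.036, giving δ = 3.612.
(The Φ(−δ − z_{α/2}) term is vanishingly small for δ > 0 and is dropped in the standard sample-size formula.)
δ = d·√n ⇒ n = (δ/d)² = (3.612 / 0.4621)² = 61.11.
Round up to the next whole unit.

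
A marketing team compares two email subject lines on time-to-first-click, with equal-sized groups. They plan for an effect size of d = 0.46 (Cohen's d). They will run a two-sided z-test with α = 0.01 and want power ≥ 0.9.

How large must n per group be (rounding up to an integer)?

For power 0.9 need Φ(δ − z_{0.005}) = 0.9, so δ = z_{0.005} + z_{0.10} = 2.576 + 1.282 = 3.857.
(For δ > 0 the lower-tail rejection region contributes negligibly to power, so the one-term inversion is standard.)
δ = d·√(n/2) ⇒ n = 2(δ/d)² = 2 × (3.857 / 0.46)² = 140.64.
Rounding up, n = 141 per group.

n = 141 per group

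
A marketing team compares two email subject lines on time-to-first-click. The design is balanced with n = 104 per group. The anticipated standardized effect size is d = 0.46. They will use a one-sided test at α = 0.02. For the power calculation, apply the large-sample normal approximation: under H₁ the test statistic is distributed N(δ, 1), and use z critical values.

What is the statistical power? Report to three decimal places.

Noncentrality parameter: δ = d·√(n/2) = 0.46 × √(104/2) = 3.3171
One-sided α = 0.02 → critical value z_{0.02} = 2.054.
Power = P(Z > 2.054 − δ) = Φ(1.263) = 0.8968.

Power ≈ 0.897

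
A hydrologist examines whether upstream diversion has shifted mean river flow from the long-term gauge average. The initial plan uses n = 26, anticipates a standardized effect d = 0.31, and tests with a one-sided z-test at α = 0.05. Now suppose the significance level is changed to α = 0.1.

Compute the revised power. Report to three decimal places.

δ = d·√n = 0.31 × √26 = 1.5807 (unchanged). New critical value: z_{0.1} = 1.282.
Revised power = P(Z > 1.282 − δ) = Φ(0.299) = 0.6176.

Power ≈ 0.618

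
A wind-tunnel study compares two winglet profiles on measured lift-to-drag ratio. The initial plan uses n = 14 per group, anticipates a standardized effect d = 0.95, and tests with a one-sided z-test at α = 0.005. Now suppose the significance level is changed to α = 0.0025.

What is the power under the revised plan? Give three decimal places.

Power ≈ 0.385

δ = d·√(n/2) = 0.95 × √(14/2) = 2.5135 (unchanged). New critical value: z_{0.0025} = 2.807.
Revised power = P(Z > 2.807 − δ) = Φ(-0.294) = 0.3845.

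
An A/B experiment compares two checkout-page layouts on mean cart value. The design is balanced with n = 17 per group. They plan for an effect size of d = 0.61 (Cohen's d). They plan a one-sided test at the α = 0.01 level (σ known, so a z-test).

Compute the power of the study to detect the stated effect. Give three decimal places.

Noncentrality parameter: δ = d·√(n/2) = 0.61 × √(17/2) = 1.7784
Critical value for a one-sided test at α = 0.01: z_α = 2.326.
Power = Φ(δ − 2.326) = Φ(-0.548) = 0.2919.

Power ≈ 0.292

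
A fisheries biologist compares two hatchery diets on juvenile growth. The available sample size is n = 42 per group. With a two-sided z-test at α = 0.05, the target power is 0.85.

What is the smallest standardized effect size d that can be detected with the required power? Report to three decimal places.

Need Φ(δ − 1.960) = 0.85, so δ = 1.960 + 1.036 = 2.996.
(Lower-tail contribution to power is negligible for δ > 0.)
δ = d·√(n/2) ⇒ d = δ/√(n/2) = 2.996/√(42/2) = 0.6539.

d ≈ 0.654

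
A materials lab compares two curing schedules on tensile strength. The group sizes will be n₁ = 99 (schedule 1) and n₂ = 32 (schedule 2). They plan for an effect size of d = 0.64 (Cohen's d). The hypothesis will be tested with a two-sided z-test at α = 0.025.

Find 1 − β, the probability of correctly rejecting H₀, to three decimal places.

Power ≈ 0.818

Noncentrality parameter: δ = d / √(1/n₁ + 1/n₂) = 0.64 / √(1/99 + 1/32) = 3.1473
Critical value for a two-sided test at α = 0.025: z_{α/2} = 2.241.
Power = Φ(δ − 2.241) + Φ(−δ − 2.241) = Φ(0.906) + Φ(-5.389) = 0.8175 + 0.0000 = 0.8175.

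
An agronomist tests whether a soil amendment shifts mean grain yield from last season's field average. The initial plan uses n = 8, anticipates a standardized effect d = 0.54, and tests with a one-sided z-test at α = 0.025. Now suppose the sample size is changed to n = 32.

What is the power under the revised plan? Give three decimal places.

With n = 32: δ = d·√n = 0.54 × √32 = 3.0547. Critical value z_{0.025} = 1.960.
Revised power = Φ(δ − 1.960) = Φ(1.095) = 0.8632.

Power ≈ 0.863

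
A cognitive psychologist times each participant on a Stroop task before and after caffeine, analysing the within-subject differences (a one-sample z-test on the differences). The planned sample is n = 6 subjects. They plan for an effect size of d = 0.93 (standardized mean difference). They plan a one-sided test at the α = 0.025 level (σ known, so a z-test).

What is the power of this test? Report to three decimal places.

Power ≈ 0.625

Noncentrality parameter: λ = d·√n = 0.93 × √6 = 2.2780
One-sided α = 0.025 → critical value z_{0.025} = 1.960.
Power = Φ(λ − 1.960) = Φ(0.318) = 0.6248.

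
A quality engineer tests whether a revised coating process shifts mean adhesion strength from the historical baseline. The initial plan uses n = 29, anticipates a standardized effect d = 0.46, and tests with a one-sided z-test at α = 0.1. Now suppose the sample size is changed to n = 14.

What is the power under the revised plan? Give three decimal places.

Power ≈ 0.670

With n = 14: δ = d·√n = 0.46 × √14 = 1.7212. Critical value z_{0.1} = 1.282.
Revised power = P(Z > 1.282 − δ) = Φ(0.440) = 0.6699.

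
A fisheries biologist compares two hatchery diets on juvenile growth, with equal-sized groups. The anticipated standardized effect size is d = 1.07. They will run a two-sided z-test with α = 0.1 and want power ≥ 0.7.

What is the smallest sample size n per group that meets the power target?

Set Φ(δ − 1.645) = 0.7; then δ − 1.645 = Φ⁻¹(0.7) = 0.524, giving δ = 2.169.
(The Φ(−δ − z_{α/2}) term is vanishingly small for δ > 0 and is dropped in the standard sample-size formula.)
δ = d·√(n/2) ⇒ n = 2(δ/d)² = 2 × (2.169 / 1.07)² = 8.22.
Rounding up, n = 9 per group.

n = 9 per group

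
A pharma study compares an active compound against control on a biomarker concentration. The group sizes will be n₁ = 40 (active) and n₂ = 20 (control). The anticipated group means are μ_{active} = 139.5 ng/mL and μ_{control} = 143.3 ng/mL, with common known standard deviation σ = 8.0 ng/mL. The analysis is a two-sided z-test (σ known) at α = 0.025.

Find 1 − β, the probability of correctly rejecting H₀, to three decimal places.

Standardized effect: d = |μ_{active} − μ_{control}| / σ = |139.5 − 143.3| / 8.0 = 0.4750
Noncentrality parameter: δ = d / √(1/n₁ + 1/n₂) = 0.4750 / √(1/40 + 1/20) = 1.7345
Two-sided α = 0.025 → critical value z_{0.0125} = 2.241.
Power = Φ(δ − 2.241) + Φ(−δ − 2.241) = Φ(-0.507) + Φ(-3.976) = 0.3061 + 0.0000 = 0.3061.

Power ≈ 0.306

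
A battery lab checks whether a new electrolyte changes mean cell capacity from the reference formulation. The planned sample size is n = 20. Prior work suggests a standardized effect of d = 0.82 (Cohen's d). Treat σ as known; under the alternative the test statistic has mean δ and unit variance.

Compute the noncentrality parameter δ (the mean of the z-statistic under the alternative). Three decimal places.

δ ≈ 3.667

The noncentrality parameter scales effect size by the design's sample-size factor: δ = d·√n = 0.82 × √20 = 3.6672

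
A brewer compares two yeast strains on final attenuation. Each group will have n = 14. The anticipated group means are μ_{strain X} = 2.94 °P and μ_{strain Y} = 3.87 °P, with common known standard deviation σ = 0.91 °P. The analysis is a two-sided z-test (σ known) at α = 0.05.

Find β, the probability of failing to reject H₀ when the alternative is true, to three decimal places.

Standardized effect: d = |μ_{strain X} − μ_{strain Y}| / σ = |2.94 − 3.87| / 0.91 = 1.0220
Noncentrality parameter: δ = d·√(n/2) = 1.0220 × √(14/2) = 2.7039
Two-sided α = 0.05 → critical value z_{0.025} = 1.960.
Power = Φ(δ − 1.960) + Φ(−δ − 1.960) = Φ(0.744) + Φ(-4.664) = 0.7715 + 0.0000 = 0.7715.
Type II error: β = 1 − power = 1 − 0.7715 = 0.2285.

β ≈ 0.228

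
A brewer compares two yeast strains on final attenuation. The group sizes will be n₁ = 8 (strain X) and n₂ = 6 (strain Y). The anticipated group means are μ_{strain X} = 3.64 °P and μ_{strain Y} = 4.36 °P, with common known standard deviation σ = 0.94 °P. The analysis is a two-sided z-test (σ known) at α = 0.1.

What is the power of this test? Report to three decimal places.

Power ≈ 0.411

Standardized effect: d = |μ_{strain X} − μ_{strain Y}| / σ = |3.64 − 4.36| / 0.94 = 0.7660
Noncentrality parameter: δ = d / √(1/n₁ + 1/n₂) = 0.7660 / √(1/8 + 1/6) = 1.4183
Critical value for a two-sided test at α = 0.1: z_{α/2} = 1.645.
Power = Φ(δ − 1.645) + Φ(−δ − 1.645) = Φ(-0.227) + Φ(-3.063) = 0.4104 + 0.0011 = 0.4115.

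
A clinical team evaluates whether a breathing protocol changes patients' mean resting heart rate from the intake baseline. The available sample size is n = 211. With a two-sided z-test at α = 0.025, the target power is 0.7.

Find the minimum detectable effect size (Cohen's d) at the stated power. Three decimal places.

d ≈ 0.190

Required noncentrality: δ = z_{0.0125} + z_{0.30} = 2.241 + 0.524 = 2.766.
(Lower-tail contribution to power is negligible for δ > 0.)
δ = d·√n ⇒ d = δ/√n = 2.766/√211 = 0.1904.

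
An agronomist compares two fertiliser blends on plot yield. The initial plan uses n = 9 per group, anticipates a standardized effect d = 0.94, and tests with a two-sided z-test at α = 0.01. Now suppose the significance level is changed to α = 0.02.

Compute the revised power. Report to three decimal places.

δ = d·√(n/2) = 0.94 × √(9/2) = 1.9940 (unchanged). New critical value: z_{0.01} = 2.326.
Revised power = Φ(δ − 2.326) + Φ(−δ − 2.326) = Φ(-0.332) + Φ(-4.320) = 0.3698 + 0.0000 = 0.3698.

Power ≈ 0.370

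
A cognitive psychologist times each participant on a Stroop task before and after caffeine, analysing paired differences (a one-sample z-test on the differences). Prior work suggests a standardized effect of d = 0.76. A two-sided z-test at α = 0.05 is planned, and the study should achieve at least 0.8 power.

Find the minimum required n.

n = 14

Set Φ(δ − 1.960) = 0.8; then δ − 1.960 = Φ⁻¹(0.8) = 0.842, giving δ = 2.802.
(The Φ(−δ − z_{α/2}) term is vanishingly small for δ > 0 and is dropped in the standard sample-size formula.)
δ = d·√n ⇒ n = (δ/d)² = (2.802 / 0.76)² = 13.59.
Round up to the next whole unit.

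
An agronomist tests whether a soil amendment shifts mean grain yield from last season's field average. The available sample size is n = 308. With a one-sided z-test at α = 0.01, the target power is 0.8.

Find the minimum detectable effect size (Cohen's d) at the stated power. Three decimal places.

Need Φ(δ − 2.326) = 0.8, so δ = 2.326 + 0.842 = 3.168.
δ = d·√n ⇒ d = δ/√n = 3.168/√308 = 0.1805.

d ≈ 0.181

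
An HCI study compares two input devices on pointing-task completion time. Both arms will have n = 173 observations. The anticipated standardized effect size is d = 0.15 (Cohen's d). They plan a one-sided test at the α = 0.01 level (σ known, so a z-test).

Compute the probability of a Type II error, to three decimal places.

Noncentrality parameter: δ = d·√(n/2) = 0.15 × √(173/2) = 1.3951
One-sided α = 0.01 → critical value z_{0.01} = 2.326.
Power = P(Z > 2.326 − δ) = Φ(-0.931) = 0.1759.
Type II error: β = 1 − power = 1 − 0.1759 = 0.8241.

β ≈ 0.824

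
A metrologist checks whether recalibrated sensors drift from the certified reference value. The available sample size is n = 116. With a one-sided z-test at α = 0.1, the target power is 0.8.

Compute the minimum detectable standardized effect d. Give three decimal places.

Required noncentrality: δ = z_{0.1} + z_{0.20} = 1.282 + 0.842 = 2.123.
δ = d·√n ⇒ d = δ/√n = 2.123/√116 = 0.1971.

d ≈ 0.197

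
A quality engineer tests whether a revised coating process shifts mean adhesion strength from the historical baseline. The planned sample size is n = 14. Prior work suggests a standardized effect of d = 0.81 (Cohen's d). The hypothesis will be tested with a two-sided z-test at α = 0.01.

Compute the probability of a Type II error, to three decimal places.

β ≈ 0.325

Noncentrality parameter: δ = d·√n = 0.81 × √14 = 3.0307
Two-sided α = 0.01 → critical value z_{0.005} = 2.576.
Power = Φ(δ − 2.576) + Φ(−δ − 2.576) = Φ(0.455) + Φ(-5.607) = 0.6754 + 0.0000 = 0.6754.
Type II error: β = 1 − power = 1 − 0.6754 = 0.3246.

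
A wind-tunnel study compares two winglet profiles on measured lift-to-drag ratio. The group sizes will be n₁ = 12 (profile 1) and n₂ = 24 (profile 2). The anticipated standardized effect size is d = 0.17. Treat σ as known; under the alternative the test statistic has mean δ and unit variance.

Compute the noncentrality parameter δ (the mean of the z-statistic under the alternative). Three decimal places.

δ ≈ 0.481

The noncentrality parameter scales effect size by the design's sample-size factor: δ = d / √(1/n₁ + 1/n₂) = 0.17 / √(1/12 + 1/24) = 0.4808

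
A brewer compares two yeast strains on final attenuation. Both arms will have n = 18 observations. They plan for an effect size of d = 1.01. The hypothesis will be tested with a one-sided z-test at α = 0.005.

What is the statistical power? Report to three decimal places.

Noncentrality parameter: δ = d·√(n/2) = 1.01 × √(18/2) = 3.0300
One-sided α = 0.005 → critical value z_{0.005} = 2.576.
Power = Φ(δ − 2.576) = Φ(0.454) = 0.6751.

Power ≈ 0.675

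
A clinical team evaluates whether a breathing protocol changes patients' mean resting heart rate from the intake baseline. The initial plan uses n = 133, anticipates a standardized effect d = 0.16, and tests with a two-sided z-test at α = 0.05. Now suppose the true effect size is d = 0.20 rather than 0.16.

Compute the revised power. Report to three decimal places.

Power ≈ 0.636

With d = 0.20: δ = d·√n = 0.20 × √133 = 2.3065. Critical value z_{0.025} = 1.960.
Revised power = Φ(δ − 1.960) + Φ(−δ − 1.960) = Φ(0.347) + Φ(-4.266) = 0.6355 + 0.0000 = 0.6355.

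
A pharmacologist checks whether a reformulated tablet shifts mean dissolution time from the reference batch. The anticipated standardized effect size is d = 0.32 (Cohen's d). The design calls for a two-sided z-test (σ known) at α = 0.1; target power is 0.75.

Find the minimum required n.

For power 0.75 need Φ(δ − z_{0.05}) = 0.75, so δ = z_{0.05} + z_{0.25} = 1.645 + 0.674 = 2.319.
(Ignoring the negligible lower-tail rejection probability gives the usual closed-form inversion.)
δ = d·√n ⇒ n = (δ/d)² = (2.319 / 0.32)² = 52.53.
Rounding up, n = 53.

n = 53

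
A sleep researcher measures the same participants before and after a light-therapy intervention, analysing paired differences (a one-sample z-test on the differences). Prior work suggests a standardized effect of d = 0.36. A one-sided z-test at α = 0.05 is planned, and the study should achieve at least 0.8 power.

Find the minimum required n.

n = 48

Set Φ(δ − 1.645) = 0.8; then δ − 1.645 = Φ⁻¹(0.8) = 0.842, giving δ = 2.486.
δ = d·√n ⇒ n = (δ/d)² = (2.486 / 0.36)² = 47.70.
Rounding up, n = 48.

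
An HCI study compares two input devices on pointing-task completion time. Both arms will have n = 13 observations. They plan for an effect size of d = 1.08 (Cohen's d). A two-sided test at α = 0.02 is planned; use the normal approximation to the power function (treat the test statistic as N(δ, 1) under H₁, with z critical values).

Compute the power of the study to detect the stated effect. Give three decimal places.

Power ≈ 0.665

Noncentrality parameter: λ = d·√(n/2) = 1.08 × √(13/2) = 2.7535
Two-sided α = 0.02 → critical value z_{0.01} = 2.326.
Power = Φ(λ − 2.326) + Φ(−λ − 2.326) = Φ(0.427) + Φ(-5.080) = 0.6654 + 0.0000 = 0.6654.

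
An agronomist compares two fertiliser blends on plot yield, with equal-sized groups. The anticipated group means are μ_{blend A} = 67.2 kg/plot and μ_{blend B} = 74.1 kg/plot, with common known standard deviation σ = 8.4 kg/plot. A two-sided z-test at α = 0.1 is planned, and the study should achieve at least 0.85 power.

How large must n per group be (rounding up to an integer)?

n = 22 per group

Standardized effect: d = |μ_{blend A} − μ_{blend B}| / σ = |67.2 − 74.1| / 8.4 = 0.8214
Set Φ(δ − 1.645) = 0.85; then δ − 1.645 = Φ⁻¹(0.85) = 1.036, giving δ = 2.681.
(For δ > 0 the lower-tail rejection region contributes negligibly to power, so the one-term inversion is standard.)
δ = d·√(n/2) ⇒ n = 2(δ/d)² = 2 × (2.681 / 0.8214)² = 21.31.
Rounding up, n = 22 per group.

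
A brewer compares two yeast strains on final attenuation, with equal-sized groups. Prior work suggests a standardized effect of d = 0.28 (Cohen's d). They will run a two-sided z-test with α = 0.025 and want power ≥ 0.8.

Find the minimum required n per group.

For power 0.8 need Φ(δ − z_{0.0125}) = 0.8, so δ = z_{0.0125} + z_{0.20} = 2.241 + 0.842 = 3.083.
(The Φ(−δ − z_{α/2}) term is vanishingly small for δ > 0 and is dropped in the standard sample-size formula.)
δ = d·√(n/2) ⇒ n = 2(δ/d)² = 2 × (3.083 / 0.28)² = 242.48.
Round up to the next whole unit.

n = 243 per group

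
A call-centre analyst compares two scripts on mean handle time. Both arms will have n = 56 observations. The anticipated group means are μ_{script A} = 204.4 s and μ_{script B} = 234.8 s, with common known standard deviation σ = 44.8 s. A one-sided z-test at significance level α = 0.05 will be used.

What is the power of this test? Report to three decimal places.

Standardized effect: d = |μ_{script A} − μ_{script B}| / σ = |204.4 − 234.8| / 44.8 = 0.6786
Noncentrality parameter: δ = d·√(n/2) = 0.6786 × √(56/2) = 3.5907
One-sided α = 0.05 → critical value z_{0.05} = 1.645.
Power = Φ(δ − 1.645) = Φ(1.946) = 0.9742.

Power ≈ 0.974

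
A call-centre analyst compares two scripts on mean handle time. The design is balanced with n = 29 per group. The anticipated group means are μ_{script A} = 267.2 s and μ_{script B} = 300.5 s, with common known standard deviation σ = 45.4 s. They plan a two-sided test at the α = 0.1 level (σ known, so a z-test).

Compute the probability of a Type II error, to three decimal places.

β ≈ 0.125

Standardized effect: d = |μ_{script A} − μ_{script B}| / σ = |267.2 − 300.5| / 45.4 = 0.7335
Noncentrality parameter: δ = d·√(n/2) = 0.7335 × √(29/2) = 2.7930
Critical value for a two-sided test at α = 0.1: z_{α/2} = 1.645.
Power = Φ(δ − 1.645) + Φ(−δ − 1.645) = Φ(1.148) + Φ(-4.438) = 0.8745 + 0.0000 = 0.8746.
Type II error: β = 1 − power = 1 − 0.8746 = 0.1254.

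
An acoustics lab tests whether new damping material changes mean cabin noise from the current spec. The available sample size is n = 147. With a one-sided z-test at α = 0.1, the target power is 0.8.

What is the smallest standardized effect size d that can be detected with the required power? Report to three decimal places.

d ≈ 0.175

Need Φ(δ − 1.282) = 0.8, so δ = 1.282 + 0.842 = 2.123.
δ = d·√n ⇒ d = δ/√n = 2.123/√147 = 0.1751.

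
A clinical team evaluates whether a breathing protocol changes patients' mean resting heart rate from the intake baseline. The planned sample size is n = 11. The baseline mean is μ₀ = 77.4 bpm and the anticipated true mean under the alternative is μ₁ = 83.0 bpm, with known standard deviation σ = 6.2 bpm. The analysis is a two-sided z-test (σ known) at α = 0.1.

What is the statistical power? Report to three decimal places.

Power ≈ 0.912

Standardized effect: d = |μ₁ − μ₀| / σ = |83.0 − 77.4| / 6.2 = 0.9032
Noncentrality parameter: δ = d·√n = 0.9032 × √11 = 2.9957
Two-sided α = 0.1 → critical value z_{0.05} = 1.645.
Power = Φ(δ − 1.645) + Φ(−δ − 1.645) = Φ(1.351) + Φ(-4.641) = 0.9116 + 0.0000 = 0.9116.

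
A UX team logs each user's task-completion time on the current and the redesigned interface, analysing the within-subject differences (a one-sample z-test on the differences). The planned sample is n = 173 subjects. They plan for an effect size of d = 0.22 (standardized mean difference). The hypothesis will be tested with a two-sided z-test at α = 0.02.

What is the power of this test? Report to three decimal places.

Power ≈ 0.715

Noncentrality parameter: δ = d·√n = 0.22 × √173 = 2.8936
Two-sided α = 0.02 → critical value z_{0.01} = 2.326.
Power = Φ(δ − 2.326) + Φ(−δ − 2.326) = Φ(0.567) + Φ(-5.220) = 0.7147 + 0.0000 = 0.7147.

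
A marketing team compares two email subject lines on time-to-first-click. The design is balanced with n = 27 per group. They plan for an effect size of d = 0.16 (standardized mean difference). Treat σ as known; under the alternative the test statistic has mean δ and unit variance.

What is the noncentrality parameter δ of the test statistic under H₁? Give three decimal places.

δ ≈ 0.588

The noncentrality parameter scales effect size by the design's sample-size factor: δ = d·√(n/2) = 0.16 × √(27/2) = 0.5879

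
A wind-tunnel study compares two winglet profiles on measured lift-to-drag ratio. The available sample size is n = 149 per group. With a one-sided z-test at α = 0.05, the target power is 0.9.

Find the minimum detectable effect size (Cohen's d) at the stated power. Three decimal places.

Required noncentrality: δ = z_{0.05} + z_{0.10} = 1.645 + 1.282 = 2.926.
δ = d·√(n/2) ⇒ d = δ/√(n/2) = 2.926/√(149/2) = 0.3390.

d ≈ 0.339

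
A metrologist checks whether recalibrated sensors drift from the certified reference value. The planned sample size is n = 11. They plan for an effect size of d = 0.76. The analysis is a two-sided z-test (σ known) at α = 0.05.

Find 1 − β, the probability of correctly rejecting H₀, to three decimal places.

Power ≈ 0.712

Noncentrality parameter: δ = d·√n = 0.76 × √11 = 2.5206
Two-sided α = 0.05 → critical value z_{0.025} = 1.960.
Power = Φ(δ − 1.960) + Φ(−δ − 1.960) = Φ(0.561) + Φ(-4.481) = 0.7125 + 0.0000 = 0.7125.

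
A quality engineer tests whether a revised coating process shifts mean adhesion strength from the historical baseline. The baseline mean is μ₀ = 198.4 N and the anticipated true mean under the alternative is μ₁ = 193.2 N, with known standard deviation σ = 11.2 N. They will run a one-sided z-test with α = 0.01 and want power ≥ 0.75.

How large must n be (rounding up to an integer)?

Standardized effect: d = |μ₁ − μ₀| / σ = |193.2 − 198.4| / 11.2 = 0.4643
Set Φ(δ − 2.326) = 0.75; then δ − 2.326 = Φ⁻¹(0.75) = 0.674, giving δ = 3.001.
δ = d·√n ⇒ n = (δ/d)² = (3.001 / 0.4643)² = 41.77.
Round up to the next whole unit.

n = 42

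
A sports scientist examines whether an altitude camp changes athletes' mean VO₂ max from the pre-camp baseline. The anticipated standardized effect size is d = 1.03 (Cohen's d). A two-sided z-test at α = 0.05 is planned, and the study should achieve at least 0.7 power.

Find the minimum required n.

n = 6

Set Φ(δ − 1.960) = 0.7; then δ − 1.960 = Φ⁻¹(0.7) = 0.524, giving δ = 2.484.
(The Φ(−δ − z_{α/2}) term is vanishingly small for δ > 0 and is dropped in the standard sample-size formula.)
δ = d·√n ⇒ n = (δ/d)² = (2.484 / 1.03)² = 5.82.
Rounding up, n = 6.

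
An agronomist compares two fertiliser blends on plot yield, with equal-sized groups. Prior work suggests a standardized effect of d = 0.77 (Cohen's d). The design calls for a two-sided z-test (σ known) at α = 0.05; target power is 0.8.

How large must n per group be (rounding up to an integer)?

For power 0.8 need Φ(δ − z_{0.025}) = 0.8, so δ = z_{0.025} + z_{0.20} = 1.960 + 0.842 = 2.802.
(Ignoring the negligible lower-tail rejection probability gives the usual closed-form inversion.)
δ = d·√(n/2) ⇒ n = 2(δ/d)² = 2 × (2.802 / 0.77)² = 26.48.
Rounding up, n = 27 per group.

n = 27 per group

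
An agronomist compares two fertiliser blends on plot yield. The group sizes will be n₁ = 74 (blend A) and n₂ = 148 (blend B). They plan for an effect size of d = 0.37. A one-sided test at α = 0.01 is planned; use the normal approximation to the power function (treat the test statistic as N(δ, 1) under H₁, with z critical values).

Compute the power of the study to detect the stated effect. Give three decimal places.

Power ≈ 0.607

Noncentrality parameter: δ = d / √(1/n₁ + 1/n₂) = 0.37 / √(1/74 + 1/148) = 2.5988
Critical value for a one-sided test at α = 0.01: z_α = 2.326.
Power = P(Z > 2.326 − δ) = Φ(0.272) = 0.6074.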